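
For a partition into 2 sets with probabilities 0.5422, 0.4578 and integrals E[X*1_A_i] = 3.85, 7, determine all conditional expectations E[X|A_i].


For each cell A_i: E[X|A_i] = E[X*1_A_i] / P(A_i)
Step 1: E[X|A_1] = 3.85 / 0.5422 = 7.100701
Step 2: E[X|A_2] = 7 / 0.4578 = 15.29052
Verification: E[X] = sum E[X*1_A_i] = 3.85 + 7 = 10.85


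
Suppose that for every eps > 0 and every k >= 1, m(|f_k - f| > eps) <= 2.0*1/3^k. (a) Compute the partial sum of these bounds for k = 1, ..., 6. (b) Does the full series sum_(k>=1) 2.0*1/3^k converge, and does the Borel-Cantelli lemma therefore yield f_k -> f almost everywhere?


Step 1: List the terms 2.0*1/3^k for k = 1 to 6:
  k=1: 0.666667
  k=2: 0.222222
  k=3: 0.074074
  k=4: 0.024691
  k=5: 0.00823
  k=6: 0.002743
Step 2: Partial sum = 0.666667 + 0.222222 + 0.074074 + 0.024691 + 0.00823 + 0.002743
     = 0.998628
Step 3: The full series sum_(k>=1) 2.0*1/3^k converges (geometric series with ratio 1/3 < 1; a constant multiple of a convergent series converges).
Step 4: Fix eps > 0. Since sum_k m(|f_k - f| > eps) < infinity, the Borel-Cantelli lemma gives
        m(limsup_k {|f_k - f| > eps}) = 0, i.e. for a.e. x, |f_k(x) - f(x)| <= eps for all large k.
        Applying this with eps = 1/j for j = 1, 2, ... and intersecting the countably many full-measure sets,
        for a.e. x we get limsup_k |f_k(x) - f(x)| <= 1/j for every j, hence f_k -> f almost everywhere.
Conclusion: series converges; Borel-Cantelli yields f_k -> f a.e.


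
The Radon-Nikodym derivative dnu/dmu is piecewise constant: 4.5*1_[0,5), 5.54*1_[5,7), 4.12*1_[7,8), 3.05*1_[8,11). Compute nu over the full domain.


Integrate each piece of the Radon-Nikodym derivative:
Step 1: integral_0^5 4.5 dx = 4.5*(5-0) = 4.5*5 = 22.5
Step 2: integral_5^7 5.54 dx = 5.54*(7-5) = 5.54*2 = 11.08
Step 3: integral_7^8 4.12 dx = 4.12*(8-7) = 4.12*1 = 4.12
Step 4: integral_8^11 3.05 dx = 3.05*(11-8) = 3.05*3 = 9.15
Total: 22.5 + 11.08 + 4.12 + 9.15 = 46.85


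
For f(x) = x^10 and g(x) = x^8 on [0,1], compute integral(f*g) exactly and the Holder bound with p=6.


Step 1: Exact integral of f*g = integral(x^18, 0, 1) = 1/19
     = 0.052632
Step 2: Holder bound with p=6, q=1.2:
  ||f||_p = (integral x^60 dx)^(1/6) = (1/61)^(1/6) = 0.504017
  ||g||_q = (integral x^9.6 dx)^(1/1.2) = (1/10.6)^(1/1.2) = 0.139823
Step 3: Holder bound = ||f||_p * ||g||_q = 0.504017 * 0.139823 = 0.070473
Verification: 0.052632 <= 0.070473 (Holder holds)


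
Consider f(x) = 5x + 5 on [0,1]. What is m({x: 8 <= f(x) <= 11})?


f^(-1)([8, 11]) = {x : 8 <= 5x + 5 <= 11}
Solving: (8 - 5)/5 <= x <= (11 - 5)/5
= [0.6, 1.2]
Intersecting with [0,1]: [0.6, 1]
Measure = 1 - 0.6 = 0.4


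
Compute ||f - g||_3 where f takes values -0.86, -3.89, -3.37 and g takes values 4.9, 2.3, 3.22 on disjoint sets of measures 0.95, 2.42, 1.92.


Step 1: Compute differences f_i - g_i:
  -0.86 - 4.9 = -5.76
  -3.89 - 2.3 = -6.19
  -3.37 - 3.22 = -6.59
Step 2: Compute |diff|^3 * measure for each set:
  |-5.76|^3 * 0.95 = 191.102976 * 0.95 = 181.547827
  |-6.19|^3 * 2.42 = 237.176659 * 2.42 = 573.967515
  |-6.59|^3 * 1.92 = 286.191179 * 1.92 = 549.487064
Step 3: Sum = 1305.002406
Step 4: ||f-g||_3 = (1305.002406)^(1/3) = 10.92791


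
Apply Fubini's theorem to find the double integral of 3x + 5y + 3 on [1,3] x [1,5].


By Fubini, integrate in x first, then y.
Step 1: Fix y, integrate over x in [1,3]:
  integral(3x + 5y + 3, x=1..3)
  = 3*(3^2 - 1^2)/2 + (5y + 3)*(3 - 1)
  = 12 + (5y + 3)*2
  = 12 + 10y + 6
  = 18 + 10y
Step 2: Integrate over y in [1,5]:
  integral(18 + 10y, y=1..5)
  = 18*4 + 10*(5^2 - 1^2)/2
  = 72 + 120
  = 192


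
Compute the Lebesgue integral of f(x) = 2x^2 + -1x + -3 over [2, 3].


The Lebesgue integral of a Riemann-integrable function agrees with the Riemann integral.
Antiderivative F(x) = (2/3)x^3 + (-1/2)x^2 + -3x
F(3) = (2/3)*3^3 + (-1/2)*3^2 + -3*3
     = (2/3)*27 + (-1/2)*9 + -3*3
     = 18 + -4.5 + -9
     = 4.5
F(2) = -2.666667
Integral = F(3) - F(2) = 4.5 - -2.666667 = 7.166667


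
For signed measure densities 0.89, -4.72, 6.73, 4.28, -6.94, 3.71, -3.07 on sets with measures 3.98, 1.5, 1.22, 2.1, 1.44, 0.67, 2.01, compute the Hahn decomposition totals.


Step 1: Compute signed measure on each set:
  Set 1: 0.89 * 3.98 = 3.5422
  Set 2: -4.72 * 1.5 = -7.08
  Set 3: 6.73 * 1.22 = 8.2106
  Set 4: 4.28 * 2.1 = 8.988
  Set 5: -6.94 * 1.44 = -9.9936
  Set 6: 3.71 * 0.67 = 2.4857
  Set 7: -3.07 * 2.01 = -6.1707
Step 2: Total signed measure = (3.5422) + (-7.08) + (8.2106) + (8.988) + (-9.9936) + (2.4857) + (-6.1707)
     = -0.0178
Step 3: Positive part mu+(X) = sum of positive contributions = 23.2265
Step 4: Negative part mu-(X) = |sum of negative contributions| = 23.2443


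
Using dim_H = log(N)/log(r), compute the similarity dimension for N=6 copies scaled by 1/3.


For a self-similar set with N copies scaled by 1/r:
dim_H = log(N)/log(r) = log(6)/log(3)
= 1.791759/1.098612
= 1.63093


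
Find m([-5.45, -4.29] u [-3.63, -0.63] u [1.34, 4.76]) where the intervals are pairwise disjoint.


For pairwise disjoint intervals, m(union) = sum of lengths.
= (-4.29 - -5.45) + (-0.63 - -3.63) + (4.76 - 1.34)
= 1.16 + 3 + 3.42
= 7.58


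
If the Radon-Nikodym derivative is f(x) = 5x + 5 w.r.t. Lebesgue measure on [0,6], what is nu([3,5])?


nu(A) = integral_A (dnu/dmu) dmu = integral_3^5 (5x + 5) dx
Step 1: Antiderivative F(x) = (5/2)x^2 + 5x
Step 2: F(5) = (5/2)*5^2 + 5*5 = 62.5 + 25 = 87.5
Step 3: F(3) = (5/2)*3^2 + 5*3 = 22.5 + 15 = 37.5
Step 4: nu([3,5]) = F(5) - F(3) = 87.5 - 37.5 = 50


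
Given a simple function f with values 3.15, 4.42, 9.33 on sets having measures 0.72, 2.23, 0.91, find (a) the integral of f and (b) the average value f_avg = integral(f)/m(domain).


Step 1: Integral = sum(value_i * measure_i)
= 3.15*0.72 + 4.42*2.23 + 9.33*0.91
= 2.268 + 9.8566 + 8.4903
= 20.6149
Step 2: Total measure of domain = 0.72 + 2.23 + 0.91 = 3.86
Step 3: Average value = 20.6149 / 3.86 = 5.340648


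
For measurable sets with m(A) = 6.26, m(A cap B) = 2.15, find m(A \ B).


m(A \ B) = m(A) - m(A n B)
= 6.26 - 2.15
= 4.11


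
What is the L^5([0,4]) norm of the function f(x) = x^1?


Step 1: ||f||_5 = (integral_0^4 |x^1|^5 dx)^(1/5)
     = (integral_0^4 x^5 dx)^(1/5)
Step 2: integral_0^4 x^5 dx = [x^6/(6)] from 0 to 4 = 4^6/6
     = 4096/6 = 682.666667
Step 3: ||f||_5 = (682.666667)^(1/5) = 3.688432


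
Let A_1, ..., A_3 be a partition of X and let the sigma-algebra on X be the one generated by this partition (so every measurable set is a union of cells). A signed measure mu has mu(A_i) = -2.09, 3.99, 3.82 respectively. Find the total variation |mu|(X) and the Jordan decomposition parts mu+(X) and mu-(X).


Step 1: Every measurable set is a union of atoms (the cells / points), so a Hahn decomposition is
  obtained by grouping atoms by sign: P = union of atoms with mu > 0, N = union of the remaining atoms.
  Atoms in P (indices): 2, 3;  atoms in N (indices): 1
  Positive values: 3.99, 3.82
  Negative values: -2.09
Step 2: mu+(X) = mu(P) = sum of positive atom values = 7.81
Step 3: mu-(X) = -mu(N) = sum of |negative atom values| = 2.09
Step 4: |mu|(X) = mu+(X) + mu-(X) = 7.81 + 2.09 = 9.9


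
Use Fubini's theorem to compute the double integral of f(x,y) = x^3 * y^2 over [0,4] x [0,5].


By Fubini's theorem, the double integral factors as a product of single integrals:
Step 1: integral_0^4 x^3 dx = [x^4/4] from 0 to 4
     = 4^4/4 = 64
Step 2: integral_0^5 y^2 dy = [y^3/3] from 0 to 5
     = 5^3/3 = 41.666667
Step 3: Double integral = 64 * 41.666667 = 2666.666667


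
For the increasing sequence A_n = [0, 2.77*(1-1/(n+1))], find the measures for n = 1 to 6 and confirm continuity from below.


By continuity of measure from below: if A_n increases to A, then m(A_n) -> m(A).
Here A = [0, 2.77], so m(A) = 2.77
Step 1: a_1 = 2.77*(1 - 1/2) = 1.385, m(A_1) = 1.385
Step 2: a_2 = 2.77*(1 - 1/3) = 1.8467, m(A_2) = 1.8467
Step 3: a_3 = 2.77*(1 - 1/4) = 2.0775, m(A_3) = 2.0775
Step 4: a_4 = 2.77*(1 - 1/5) = 2.216, m(A_4) = 2.216
Step 5: a_5 = 2.77*(1 - 1/6) = 2.3083, m(A_5) = 2.3083
Step 6: a_6 = 2.77*(1 - 1/7) = 2.3743, m(A_6) = 2.3743
Limit: m(A_n) -> m([0,2.77]) = 2.77


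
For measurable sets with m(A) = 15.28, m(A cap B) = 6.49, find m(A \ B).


m(A \ B) = m(A) - m(A n B)
= 15.28 - 6.49
= 8.79


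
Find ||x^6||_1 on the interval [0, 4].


Step 1: ||f||_1 = (integral_0^4 |x^6|^1 dx)^(1/1)
     = (integral_0^4 x^6 dx)^(1/1)
Step 2: integral_0^4 x^6 dx = [x^7/(7)] from 0 to 4 = 4^7/7
     = 16384/7 = 2340.571429
Step 3: ||f||_1 = (2340.571429)^(1/1) = 2340.571429


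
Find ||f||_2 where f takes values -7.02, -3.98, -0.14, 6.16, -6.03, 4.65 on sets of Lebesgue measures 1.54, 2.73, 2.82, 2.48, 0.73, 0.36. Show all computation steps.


Step 1: Compute |f_i|^2 for each value:
  |-7.02|^2 = 49.2804
  |-3.98|^2 = 15.8404
  |-0.14|^2 = 0.0196
  |6.16|^2 = 37.9456
  |-6.03|^2 = 36.3609
  |4.65|^2 = 21.6225
Step 2: Multiply by measures and sum:
  49.2804 * 1.54 = 75.891816
  15.8404 * 2.73 = 43.244292
  0.0196 * 2.82 = 0.055272
  37.9456 * 2.48 = 94.105088
  36.3609 * 0.73 = 26.543457
  21.6225 * 0.36 = 7.7841
Sum = 75.891816 + 43.244292 + 0.055272 + 94.105088 + 26.543457 + 7.7841 = 247.624025
Step 3: Take the p-th root:
||f||_2 = (247.624025)^(1/2) = 15.736074


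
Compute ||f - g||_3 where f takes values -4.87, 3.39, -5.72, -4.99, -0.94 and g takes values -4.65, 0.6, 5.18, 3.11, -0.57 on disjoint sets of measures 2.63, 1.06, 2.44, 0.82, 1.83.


Step 1: Compute differences f_i - g_i:
  -4.87 - -4.65 = -0.22
  3.39 - 0.6 = 2.79
  -5.72 - 5.18 = -10.9
  -4.99 - 3.11 = -8.1
  -0.94 - -0.57 = -0.37
Step 2: Compute |diff|^3 * measure for each set:
  |-0.22|^3 * 2.63 = 0.010648 * 2.63 = 0.028004
  |2.79|^3 * 1.06 = 21.717639 * 1.06 = 23.020697
  |-10.9|^3 * 2.44 = 1295.029 * 2.44 = 3159.87076
  |-8.1|^3 * 0.82 = 531.441 * 0.82 = 435.78162
  |-0.37|^3 * 1.83 = 0.050653 * 1.83 = 0.092695
Step 3: Sum = 3618.793777
Step 4: ||f-g||_3 = (3618.793777)^(1/3) = 15.352812


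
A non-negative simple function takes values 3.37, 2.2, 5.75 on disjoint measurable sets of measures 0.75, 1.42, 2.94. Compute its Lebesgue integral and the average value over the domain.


Step 1: Integral = sum(value_i * measure_i)
= 3.37*0.75 + 2.2*1.42 + 5.75*2.94
= 2.5275 + 3.124 + 16.905
= 22.5565
Step 2: Total measure of domain = 0.75 + 1.42 + 2.94 = 5.11
Step 3: Average value = 22.5565 / 5.11 = 4.414188


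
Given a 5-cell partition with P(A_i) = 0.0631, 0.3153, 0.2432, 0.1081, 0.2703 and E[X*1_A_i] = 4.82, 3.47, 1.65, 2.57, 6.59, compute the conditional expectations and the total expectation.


For each cell A_i: E[X|A_i] = E[X*1_A_i] / P(A_i)
Step 1: E[X|A_1] = 4.82 / 0.0631 = 76.386688
Step 2: E[X|A_2] = 3.47 / 0.3153 = 11.005392
Step 3: E[X|A_3] = 1.65 / 0.2432 = 6.784539
Step 4: E[X|A_4] = 2.57 / 0.1081 = 23.774283
Step 5: E[X|A_5] = 6.59 / 0.2703 = 24.380318
Verification: E[X] = sum E[X*1_A_i] = 4.82 + 3.47 + 1.65 + 2.57 + 6.59 = 19.1


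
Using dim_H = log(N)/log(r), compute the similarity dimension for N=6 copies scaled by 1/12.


For a self-similar set with N copies scaled by 1/r:
dim_H = log(N)/log(r) = log(6)/log(12)
= 1.791759/2.484907
= 0.721057


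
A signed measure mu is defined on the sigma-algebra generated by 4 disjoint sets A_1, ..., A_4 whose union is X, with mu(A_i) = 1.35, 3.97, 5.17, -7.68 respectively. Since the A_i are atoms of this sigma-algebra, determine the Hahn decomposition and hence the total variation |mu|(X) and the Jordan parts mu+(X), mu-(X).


Step 1: Every measurable set is a union of atoms (the cells / points), so a Hahn decomposition is
  obtained by grouping atoms by sign: P = union of atoms with mu > 0, N = union of the remaining atoms.
  Atoms in P (indices): 1, 2, 3;  atoms in N (indices): 4
  Positive values: 1.35, 3.97, 5.17
  Negative values: -7.68
Step 2: mu+(X) = mu(P) = sum of positive atom values = 10.49
Step 3: mu-(X) = -mu(N) = sum of |negative atom values| = 7.68
Step 4: |mu|(X) = mu+(X) + mu-(X) = 10.49 + 7.68 = 18.17


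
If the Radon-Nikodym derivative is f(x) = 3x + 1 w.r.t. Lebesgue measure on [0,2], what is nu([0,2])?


nu(A) = integral_A (dnu/dmu) dmu = integral_0^2 (3x + 1) dx
Step 1: Antiderivative F(x) = (3/2)x^2 + 1x
Step 2: F(2) = (3/2)*2^2 + 1*2 = 6 + 2 = 8
Step 3: F(0) = (3/2)*0^2 + 1*0 = 0.0 + 0 = 0.0
Step 4: nu([0,2]) = F(2) - F(0) = 8 - 0.0 = 8


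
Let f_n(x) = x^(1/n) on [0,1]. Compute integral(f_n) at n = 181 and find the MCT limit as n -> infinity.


At n = 181: f_181(x) = x^(1/181).
Step 1: integral(x^(1/181), 0, 1) = [x^(1/181+1) / (1/181+1)] from 0 to 1
     = 1 / (1/181 + 1) = 1 / ((181+1)/181) = 181/(181+1)
     = 181/182 = 0.994505
Step 2: As n -> infinity, f_n(x) = x^(1/n) -> 1 for x in (0,1], and f_n is increasing in n.
By MCT, lim_n integral(f_n) = integral(lim_n f_n) = integral(1, 0, 1) = 1.
Step 3: Verify convergence: 181/182 = 0.994505 -> 1


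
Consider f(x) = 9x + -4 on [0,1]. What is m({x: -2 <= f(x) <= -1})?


f^(-1)([-2, -1]) = {x : -2 <= 9x + -4 <= -1}
Solving: (-2 - -4)/9 <= x <= (-1 - -4)/9
= [0.222222, 0.333333]
Intersecting with [0,1]: [0.222222, 0.333333]
Measure = 0.333333 - 0.222222 = 0.111111


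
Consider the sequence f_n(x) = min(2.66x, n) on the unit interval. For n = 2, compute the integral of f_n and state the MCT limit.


f(x) = 2.66x on [0,1]; f_n(x) = min(2.66x, n). At n = 2:
Step 1: f(x) reaches 2 at x = 2/2.66 = 0.75188
Step 2: integral(f_2) = integral(2.66x, 0, 0.75188) + integral(2, 0.75188, 1)
       = 2.66*0.75188^2/2 + 2*(1 - 0.75188)
       = 0.75188 + 0.496241
       = 1.24812
Step 3: As n -> infinity, f_n increases to f, so by MCT integral(f_n) -> integral(f) = 2.66/2 = 1.33.
Convergence: integral(f_2) = 1.24812 -> 1.33 as n -> infinity


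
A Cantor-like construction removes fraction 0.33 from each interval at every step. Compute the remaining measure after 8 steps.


Step 1: At each step, fraction remaining = 1 - 0.33 = 0.67
Step 2: After 8 steps, measure = (0.67)^8
Result = 0.040607


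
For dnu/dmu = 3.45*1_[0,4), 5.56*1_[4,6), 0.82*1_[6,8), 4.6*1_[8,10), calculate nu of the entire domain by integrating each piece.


Integrate each piece of the Radon-Nikodym derivative:
Step 1: integral_0^4 3.45 dx = 3.45*(4-0) = 3.45*4 = 13.8
Step 2: integral_4^6 5.56 dx = 5.56*(6-4) = 5.56*2 = 11.12
Step 3: integral_6^8 0.82 dx = 0.82*(8-6) = 0.82*2 = 1.64
Step 4: integral_8^10 4.6 dx = 4.6*(10-8) = 4.6*2 = 9.2
Total: 13.8 + 11.12 + 1.64 + 9.2 = 35.76


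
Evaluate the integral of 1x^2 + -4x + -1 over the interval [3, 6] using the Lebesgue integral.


The Lebesgue integral of a Riemann-integrable function agrees with the Riemann integral.
Antiderivative F(x) = (1/3)x^3 + (-4/2)x^2 + -1x
F(6) = (1/3)*6^3 + (-4/2)*6^2 + -1*6
     = (1/3)*216 + (-4/2)*36 + -1*6
     = 72 + -72 + -6
     = -6
F(3) = -12
Integral = F(6) - F(3) = -6 - -12 = 6


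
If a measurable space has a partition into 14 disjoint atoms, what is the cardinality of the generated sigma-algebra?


Each element of the sigma-algebra is a union of some subset of the 14 atoms.
The number of such subsets is 2^14 = 16384.


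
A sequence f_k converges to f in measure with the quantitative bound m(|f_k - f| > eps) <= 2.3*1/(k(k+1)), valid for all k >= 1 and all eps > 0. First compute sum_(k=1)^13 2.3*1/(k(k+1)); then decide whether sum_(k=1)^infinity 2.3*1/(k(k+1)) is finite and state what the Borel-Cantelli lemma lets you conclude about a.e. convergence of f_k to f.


Step 1: List the terms 2.3*1/(k(k+1)) for k = 1 to 13:
  k=1: 1.15
  k=2: 0.383333
  k=3: 0.191667
  k=4: 0.115
  k=5: 0.076667
  k=6: 0.054762
  k=7: 0.041071
  k=8: 0.031944
  k=9: 0.025556
  k=10: 0.020909
  k=11: 0.017424
  k=12: 0.014744
  k=13: 0.012637
Step 2: Partial sum = 1.15 + 0.383333 + 0.191667 + 0.115 + 0.076667 + 0.054762 + 0.041071 + 0.031944 + 0.025556 + 0.020909 + 0.017424 + 0.014744 + 0.012637
     = 2.135714
Step 3: The full series sum_(k>=1) 2.3*1/(k(k+1)) converges (telescoping series sum 1/(k(k+1)) = 1; a constant multiple of a convergent series converges).
Step 4: Fix eps > 0. Since sum_k m(|f_k - f| > eps) < infinity, the Borel-Cantelli lemma gives
        m(limsup_k {|f_k - f| > eps}) = 0, i.e. for a.e. x, |f_k(x) - f(x)| <= eps for all large k.
        Applying this with eps = 1/j for j = 1, 2, ... and intersecting the countably many full-measure sets,
        for a.e. x we get limsup_k |f_k(x) - f(x)| <= 1/j for every j, hence f_k -> f almost everywhere.
Conclusion: series converges; Borel-Cantelli yields f_k -> f a.e.


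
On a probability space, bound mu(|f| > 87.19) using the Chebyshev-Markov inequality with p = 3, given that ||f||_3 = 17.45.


Chebyshev/Markov inequality: mu(|f| > eps) <= (||f||_p / eps)^p
Step 1: ||f||_3 / eps = 17.45 / 87.19 = 0.200138
Step 2: Raise to power p = 3:
  (0.200138)^3 = 0.008017
Step 3: Therefore mu(|f| > 87.19) <= 0.008017


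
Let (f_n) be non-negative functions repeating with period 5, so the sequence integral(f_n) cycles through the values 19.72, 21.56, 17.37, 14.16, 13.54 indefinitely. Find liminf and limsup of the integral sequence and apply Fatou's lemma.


The sequence (integral(f_n)) is periodic with period 5, repeating the values 19.72, 21.56, 17.37, 14.16, 13.54 indefinitely.
Step 1: For a periodic sequence, every tail (a_m, a_(m+1), ...) contains all 5 period values infinitely often.
Step 2: Hence inf of every tail = min of the period values = min(19.72, 21.56, 17.37, 14.16, 13.54) = 13.54.
        liminf_n integral(f_n) = sup over m of (inf of tail from m) = 13.54.
Step 3: Similarly sup of every tail = max of the period values = 21.56.
        limsup_n integral(f_n) = 21.56.
Step 4: Fatou's lemma: integral(liminf_n f_n) <= liminf_n integral(f_n) = 13.54.
        So the integral of the pointwise liminf is at most 13.54.


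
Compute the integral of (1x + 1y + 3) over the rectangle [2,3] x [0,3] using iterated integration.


By Fubini, integrate in x first, then y.
Step 1: Fix y, integrate over x in [2,3]:
  integral(1x + 1y + 3, x=2..3)
  = 1*(3^2 - 2^2)/2 + (1y + 3)*(3 - 2)
  = 2.5 + (1y + 3)*1
  = 2.5 + 1y + 3
  = 5.5 + 1y
Step 2: Integrate over y in [0,3]:
  integral(5.5 + 1y, y=0..3)
  = 5.5*3 + 1*(3^2 - 0^2)/2
  = 16.5 + 4.5
  = 21


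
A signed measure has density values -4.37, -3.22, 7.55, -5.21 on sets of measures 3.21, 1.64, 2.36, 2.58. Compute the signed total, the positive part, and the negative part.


Step 1: Compute signed measure on each set:
  Set 1: -4.37 * 3.21 = -14.0277
  Set 2: -3.22 * 1.64 = -5.2808
  Set 3: 7.55 * 2.36 = 17.818
  Set 4: -5.21 * 2.58 = -13.4418
Step 2: Total signed measure = (-14.0277) + (-5.2808) + (17.818) + (-13.4418)
     = -14.9323
Step 3: Positive part mu+(X) = sum of positive contributions = 17.818
Step 4: Negative part mu-(X) = |sum of negative contributions| = 32.7503


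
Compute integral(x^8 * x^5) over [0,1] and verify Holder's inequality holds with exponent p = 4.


Step 1: Exact integral of f*g = integral(x^13, 0, 1) = 1/14
     = 0.071429
Step 2: Holder bound with p=4, q=1.333333:
  ||f||_p = (integral x^32 dx)^(1/4) = (1/33)^(1/4) = 0.417226
  ||g||_q = (integral x^6.666667 dx)^(1/1.333333) = (1/7.666667)^(1/1.333333) = 0.217043
Step 3: Holder bound = ||f||_p * ||g||_q = 0.417226 * 0.217043 = 0.090556
Verification: 0.071429 <= 0.090556 (Holder holds)


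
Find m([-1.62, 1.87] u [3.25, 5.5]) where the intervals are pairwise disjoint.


For pairwise disjoint intervals, m(union) = sum of lengths.
= (1.87 - -1.62) + (5.5 - 3.25)
= 3.49 + 2.25
= 5.74


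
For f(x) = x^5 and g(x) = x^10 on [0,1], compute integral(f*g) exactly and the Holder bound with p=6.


Step 1: Exact integral of f*g = integral(x^15, 0, 1) = 1/16
     = 0.0625
Step 2: Holder bound with p=6, q=1.2:
  ||f||_p = (integral x^30 dx)^(1/6) = (1/31)^(1/6) = 0.564209
  ||g||_q = (integral x^12 dx)^(1/1.2) = (1/13)^(1/1.2) = 0.117954
Step 3: Holder bound = ||f||_p * ||g||_q = 0.564209 * 0.117954 = 0.066551
Verification: 0.0625 <= 0.066551 (Holder holds)


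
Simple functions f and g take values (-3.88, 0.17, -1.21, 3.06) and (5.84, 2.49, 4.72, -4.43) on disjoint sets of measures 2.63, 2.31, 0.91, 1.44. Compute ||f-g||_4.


Step 1: Compute differences f_i - g_i:
  -3.88 - 5.84 = -9.72
  0.17 - 2.49 = -2.32
  -1.21 - 4.72 = -5.93
  3.06 - -4.43 = 7.49
Step 2: Compute |diff|^4 * measure for each set:
  |-9.72|^4 * 2.63 = 8926.168067 * 2.63 = 23475.822015
  |-2.32|^4 * 2.31 = 28.97023 * 2.31 = 66.921231
  |-5.93|^4 * 0.91 = 1236.570192 * 0.91 = 1125.278875
  |7.49|^4 * 1.44 = 3147.22122 * 1.44 = 4531.998557
Step 3: Sum = 29200.020677
Step 4: ||f-g||_4 = (29200.020677)^(1/4) = 13.072113


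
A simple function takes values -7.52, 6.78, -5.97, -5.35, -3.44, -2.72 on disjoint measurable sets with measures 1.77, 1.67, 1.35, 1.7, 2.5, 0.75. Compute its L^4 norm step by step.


Step 1: Compute |f_i|^4 for each value:
  |-7.52|^4 = 3197.94774
  |6.78|^4 = 2113.093799
  |-5.97|^4 = 1270.273753
  |-5.35|^4 = 819.247506
  |-3.44|^4 = 140.034089
  |-2.72|^4 = 54.736323
Step 2: Multiply by measures and sum:
  3197.94774 * 1.77 = 5660.3675
  2113.093799 * 1.67 = 3528.866644
  1270.273753 * 1.35 = 1714.869566
  819.247506 * 1.7 = 1392.720761
  140.034089 * 2.5 = 350.085222
  54.736323 * 0.75 = 41.052242
Sum = 5660.3675 + 3528.866644 + 1714.869566 + 1392.720761 + 350.085222 + 41.052242 = 12687.961935
Step 3: Take the p-th root:
||f||_4 = (12687.961935)^(1/4) = 10.61324


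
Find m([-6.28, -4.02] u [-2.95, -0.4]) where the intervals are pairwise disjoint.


For pairwise disjoint intervals, m(union) = sum of lengths.
= (-4.02 - -6.28) + (-0.4 - -2.95)
= 2.26 + 2.55
= 4.81


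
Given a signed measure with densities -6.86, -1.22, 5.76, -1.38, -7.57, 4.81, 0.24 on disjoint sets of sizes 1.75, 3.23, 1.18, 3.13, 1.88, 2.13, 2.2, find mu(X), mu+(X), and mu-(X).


Step 1: Compute signed measure on each set:
  Set 1: -6.86 * 1.75 = -12.005
  Set 2: -1.22 * 3.23 = -3.9406
  Set 3: 5.76 * 1.18 = 6.7968
  Set 4: -1.38 * 3.13 = -4.3194
  Set 5: -7.57 * 1.88 = -14.2316
  Set 6: 4.81 * 2.13 = 10.2453
  Set 7: 0.24 * 2.2 = 0.528
Step 2: Total signed measure = (-12.005) + (-3.9406) + (6.7968) + (-4.3194) + (-14.2316) + (10.2453) + (0.528)
     = -16.9265
Step 3: Positive part mu+(X) = sum of positive contributions = 17.5701
Step 4: Negative part mu-(X) = |sum of negative contributions| = 34.4966


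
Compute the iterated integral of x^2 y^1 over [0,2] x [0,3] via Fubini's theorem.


By Fubini's theorem, the double integral factors as a product of single integrals:
Step 1: integral_0^2 x^2 dx = [x^3/3] from 0 to 2
     = 2^3/3 = 2.666667
Step 2: integral_0^3 y^1 dy = [y^2/2] from 0 to 3
     = 3^2/2 = 4.5
Step 3: Double integral = 2.666667 * 4.5 = 12


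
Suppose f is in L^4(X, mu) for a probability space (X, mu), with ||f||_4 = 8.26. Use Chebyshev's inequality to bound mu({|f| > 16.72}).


Chebyshev/Markov inequality: mu(|f| > eps) <= (||f||_p / eps)^p
Step 1: ||f||_4 / eps = 8.26 / 16.72 = 0.494019
Step 2: Raise to power p = 4:
  (0.494019)^4 = 0.059563
Step 3: Therefore mu(|f| > 16.72) <= 0.059563


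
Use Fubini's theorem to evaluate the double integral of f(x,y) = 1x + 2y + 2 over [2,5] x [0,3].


By Fubini, integrate in x first, then y.
Step 1: Fix y, integrate over x in [2,5]:
  integral(1x + 2y + 2, x=2..5)
  = 1*(5^2 - 2^2)/2 + (2y + 2)*(5 - 2)
  = 10.5 + (2y + 2)*3
  = 10.5 + 6y + 6
  = 16.5 + 6y
Step 2: Integrate over y in [0,3]:
  integral(16.5 + 6y, y=0..3)
  = 16.5*3 + 6*(3^2 - 0^2)/2
  = 49.5 + 27
  = 76.5


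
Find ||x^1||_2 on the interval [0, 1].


Step 1: ||f||_2 = (integral_0^1 |x^1|^2 dx)^(1/2)
     = (integral_0^1 x^2 dx)^(1/2)
Step 2: integral_0^1 x^2 dx = [x^3/(3)] from 0 to 1 = 1^3/3
     = 1/3 = 0.333333
Step 3: ||f||_2 = (0.333333)^(1/2) = 0.57735


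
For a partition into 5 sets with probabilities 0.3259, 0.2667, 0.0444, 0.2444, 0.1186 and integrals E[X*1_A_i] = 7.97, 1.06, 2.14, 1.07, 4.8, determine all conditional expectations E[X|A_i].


For each cell A_i: E[X|A_i] = E[X*1_A_i] / P(A_i)
Step 1: E[X|A_1] = 7.97 / 0.3259 = 24.455354
Step 2: E[X|A_2] = 1.06 / 0.2667 = 3.974503
Step 3: E[X|A_3] = 2.14 / 0.0444 = 48.198198
Step 4: E[X|A_4] = 1.07 / 0.2444 = 4.378069
Step 5: E[X|A_5] = 4.8 / 0.1186 = 40.472175
Verification: E[X] = sum E[X*1_A_i] = 7.97 + 1.06 + 2.14 + 1.07 + 4.8 = 17.04


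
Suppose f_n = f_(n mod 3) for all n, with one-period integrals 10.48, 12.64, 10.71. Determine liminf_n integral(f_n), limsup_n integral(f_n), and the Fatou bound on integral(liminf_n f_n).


The sequence (integral(f_n)) is periodic with period 3, repeating the values 10.48, 12.64, 10.71 indefinitely.
Step 1: For a periodic sequence, every tail (a_m, a_(m+1), ...) contains all 3 period values infinitely often.
Step 2: Hence inf of every tail = min of the period values = min(10.48, 12.64, 10.71) = 10.48.
        liminf_n integral(f_n) = sup over m of (inf of tail from m) = 10.48.
Step 3: Similarly sup of every tail = max of the period values = 12.64.
        limsup_n integral(f_n) = 12.64.
Step 4: Fatou's lemma: integral(liminf_n f_n) <= liminf_n integral(f_n) = 10.48.
        So the integral of the pointwise liminf is at most 10.48.


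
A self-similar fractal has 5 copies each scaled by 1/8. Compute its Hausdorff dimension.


For a self-similar set with N copies scaled by 1/r:
dim_H = log(N)/log(r) = log(5)/log(8)
= 1.609438/2.079442
= 0.773976


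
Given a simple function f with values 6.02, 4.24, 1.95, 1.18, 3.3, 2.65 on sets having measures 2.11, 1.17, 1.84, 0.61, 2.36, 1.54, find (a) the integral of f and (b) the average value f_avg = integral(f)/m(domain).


Step 1: Integral = sum(value_i * measure_i)
= 6.02*2.11 + 4.24*1.17 + 1.95*1.84 + 1.18*0.61 + 3.3*2.36 + 2.65*1.54
= 12.7022 + 4.9608 + 3.588 + 0.7198 + 7.788 + 4.081
= 33.8398
Step 2: Total measure of domain = 2.11 + 1.17 + 1.84 + 0.61 + 2.36 + 1.54 = 9.63
Step 3: Average value = 33.8398 / 9.63 = 3.513998


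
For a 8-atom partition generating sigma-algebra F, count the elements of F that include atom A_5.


Each element of F is a union of some subset S of the 8 atoms.
The element contains A_5 iff A_5 is in S.
So we count subsets S of {A_1,...,A_8} with A_5 in S: choose freely among the other 7 atoms.
Count = 2^(8-1) = 2^7 = 128.


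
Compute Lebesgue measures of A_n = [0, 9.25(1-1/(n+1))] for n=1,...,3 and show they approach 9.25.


By continuity of measure from below: if A_n increases to A, then m(A_n) -> m(A).
Here A = [0, 9.25], so m(A) = 9.25
Step 1: a_1 = 9.25*(1 - 1/2) = 4.625, m(A_1) = 4.625
Step 2: a_2 = 9.25*(1 - 1/3) = 6.1667, m(A_2) = 6.1667
Step 3: a_3 = 9.25*(1 - 1/4) = 6.9375, m(A_3) = 6.9375
Limit: m(A_n) -> m([0,9.25]) = 9.25


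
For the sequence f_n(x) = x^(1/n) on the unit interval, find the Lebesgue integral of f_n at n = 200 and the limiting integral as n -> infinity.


At n = 200: f_200(x) = x^(1/200).
Step 1: integral(x^(1/200), 0, 1) = [x^(1/200+1) / (1/200+1)] from 0 to 1
     = 1 / (1/200 + 1) = 1 / ((200+1)/200) = 200/(200+1)
     = 200/201 = 0.995025
Step 2: As n -> infinity, f_n(x) = x^(1/n) -> 1 for x in (0,1], and f_n is increasing in n.
By MCT, lim_n integral(f_n) = integral(lim_n f_n) = integral(1, 0, 1) = 1.
Step 3: Verify convergence: 200/201 = 0.995025 -> 1


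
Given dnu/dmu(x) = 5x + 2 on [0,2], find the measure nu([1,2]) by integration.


nu(A) = integral_A (dnu/dmu) dmu = integral_1^2 (5x + 2) dx
Step 1: Antiderivative F(x) = (5/2)x^2 + 2x
Step 2: F(2) = (5/2)*2^2 + 2*2 = 10 + 4 = 14
Step 3: F(1) = (5/2)*1^2 + 2*1 = 2.5 + 2 = 4.5
Step 4: nu([1,2]) = F(2) - F(1) = 14 - 4.5 = 9.5


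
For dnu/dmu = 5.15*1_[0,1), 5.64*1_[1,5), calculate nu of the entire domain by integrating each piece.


Integrate each piece of the Radon-Nikodym derivative:
Step 1: integral_0^1 5.15 dx = 5.15*(1-0) = 5.15*1 = 5.15
Step 2: integral_1^5 5.64 dx = 5.64*(5-1) = 5.64*4 = 22.56
Total: 5.15 + 22.56 = 27.71


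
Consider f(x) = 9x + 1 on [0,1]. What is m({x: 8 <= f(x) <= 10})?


f^(-1)([8, 10]) = {x : 8 <= 9x + 1 <= 10}
Solving: (8 - 1)/9 <= x <= (10 - 1)/9
= [0.777778, 1]
Intersecting with [0,1]: [0.777778, 1]
Measure = 1 - 0.777778 = 0.222222


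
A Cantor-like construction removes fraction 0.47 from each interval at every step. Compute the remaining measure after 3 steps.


Step 1: At each step, fraction remaining = 1 - 0.47 = 0.53
Step 2: After 3 steps, measure = (0.53)^3
Step 3: Computing the power step by step:
  After step 1: 0.53
  After step 2: 0.2809
  After step 3: 0.148877
Result = 0.148877


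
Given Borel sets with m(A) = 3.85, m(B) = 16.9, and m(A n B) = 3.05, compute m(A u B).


By inclusion-exclusion: m(A u B) = m(A) + m(B) - m(A n B)
= 3.85 + 16.9 - 3.05
= 17.7


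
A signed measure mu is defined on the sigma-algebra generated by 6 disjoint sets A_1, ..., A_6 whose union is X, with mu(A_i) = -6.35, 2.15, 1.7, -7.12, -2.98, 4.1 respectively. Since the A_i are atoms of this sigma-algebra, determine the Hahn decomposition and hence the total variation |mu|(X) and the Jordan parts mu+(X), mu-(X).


Step 1: Every measurable set is a union of atoms (the cells / points), so a Hahn decomposition is
  obtained by grouping atoms by sign: P = union of atoms with mu > 0, N = union of the remaining atoms.
  Atoms in P (indices): 2, 3, 6;  atoms in N (indices): 1, 4, 5
  Positive values: 2.15, 1.7, 4.1
  Negative values: -6.35, -7.12, -2.98
Step 2: mu+(X) = mu(P) = sum of positive atom values = 7.95
Step 3: mu-(X) = -mu(N) = sum of |negative atom values| = 16.45
Step 4: |mu|(X) = mu+(X) + mu-(X) = 7.95 + 16.45 = 24.4


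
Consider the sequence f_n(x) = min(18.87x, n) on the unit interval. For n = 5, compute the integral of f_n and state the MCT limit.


f(x) = 18.87x on [0,1]; f_n(x) = min(18.87x, n). At n = 5:
Step 1: f(x) reaches 5 at x = 5/18.87 = 0.264971
Step 2: integral(f_5) = integral(18.87x, 0, 0.264971) + integral(5, 0.264971, 1)
       = 18.87*0.264971^2/2 + 5*(1 - 0.264971)
       = 0.662427 + 3.675146
       = 4.337573
Step 3: As n -> infinity, f_n increases to f, so by MCT integral(f_n) -> integral(f) = 18.87/2 = 9.435.
Convergence: integral(f_5) = 4.337573 -> 9.435 as n -> infinity


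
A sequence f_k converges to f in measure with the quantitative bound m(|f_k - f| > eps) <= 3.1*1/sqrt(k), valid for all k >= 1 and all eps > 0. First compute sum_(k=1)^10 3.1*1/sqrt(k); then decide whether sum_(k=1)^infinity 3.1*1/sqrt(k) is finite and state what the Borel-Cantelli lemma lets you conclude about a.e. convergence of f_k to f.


Step 1: List the terms 3.1*1/sqrt(k) for k = 1 to 10:
  k=1: 3.1
  k=2: 2.192031
  k=3: 1.789786
  k=4: 1.55
  k=5: 1.386362
  k=6: 1.26557
  k=7: 1.17169
  k=8: 1.096016
  k=9: 1.033333
  k=10: 0.980306
Step 2: Partial sum = 3.1 + 2.192031 + 1.789786 + 1.55 + 1.386362 + 1.26557 + 1.17169 + 1.096016 + 1.033333 + 0.980306
     = 15.565093
Step 3: The full series sum_(k>=1) 3.1*1/sqrt(k) diverges (p-series with p = 1/2 <= 1; a nonzero constant multiple of a divergent series diverges).
Step 4: The (first) Borel-Cantelli lemma requires a summable sequence of measures, so it does not apply here;
        from this bound alone no conclusion about a.e. convergence can be drawn (convergence in measure still
        gives an a.e.-convergent subsequence, but not a.e. convergence of the whole sequence).
Conclusion: series diverges; Borel-Cantelli is inconclusive about a.e. convergence of f_k.


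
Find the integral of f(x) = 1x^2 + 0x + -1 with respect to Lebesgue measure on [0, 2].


The Lebesgue integral of a Riemann-integrable function agrees with the Riemann integral.
Antiderivative F(x) = (1/3)x^3 + (0/2)x^2 + -1x
F(2) = (1/3)*2^3 + (0/2)*2^2 + -1*2
     = (1/3)*8 + (0/2)*4 + -1*2
     = 2.666667 + 0.0 + -2
     = 0.666667
F(0) = 0.0
Integral = F(2) - F(0) = 0.666667 - 0.0 = 0.666667


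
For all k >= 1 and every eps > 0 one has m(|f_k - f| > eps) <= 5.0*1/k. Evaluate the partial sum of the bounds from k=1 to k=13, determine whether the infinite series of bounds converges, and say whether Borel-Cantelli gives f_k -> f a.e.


Step 1: List the terms 5.0*1/k for k = 1 to 13:
  k=1: 5
  k=2: 2.5
  k=3: 1.666667
  k=4: 1.25
  k=5: 1
  k=6: 0.833333
  k=7: 0.714286
  k=8: 0.625
  k=9: 0.555556
  k=10: 0.5
  k=11: 0.454545
  k=12: 0.416667
  k=13: 0.384615
Step 2: Partial sum = 5 + 2.5 + 1.666667 + 1.25 + 1 + 0.833333 + 0.714286 + 0.625 + 0.555556 + 0.5 + 0.454545 + 0.416667 + 0.384615
     = 15.900669
Step 3: The full series sum_(k>=1) 5.0*1/k diverges (harmonic series, p = 1; a nonzero constant multiple of a divergent series diverges).
Step 4: The (first) Borel-Cantelli lemma requires a summable sequence of measures, so it does not apply here;
        from this bound alone no conclusion about a.e. convergence can be drawn (convergence in measure still
        gives an a.e.-convergent subsequence, but not a.e. convergence of the whole sequence).
Conclusion: series diverges; Borel-Cantelli is inconclusive about a.e. convergence of f_k.


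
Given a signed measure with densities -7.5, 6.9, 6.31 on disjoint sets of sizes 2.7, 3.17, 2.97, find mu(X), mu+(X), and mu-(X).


Step 1: Compute signed measure on each set:
  Set 1: -7.5 * 2.7 = -20.25
  Set 2: 6.9 * 3.17 = 21.873
  Set 3: 6.31 * 2.97 = 18.7407
Step 2: Total signed measure = (-20.25) + (21.873) + (18.7407)
     = 20.3637
Step 3: Positive part mu+(X) = sum of positive contributions = 40.6137
Step 4: Negative part mu-(X) = |sum of negative contributions| = 20.25


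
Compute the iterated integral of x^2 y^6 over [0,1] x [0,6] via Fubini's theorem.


By Fubini's theorem, the double integral factors as a product of single integrals:
Step 1: integral_0^1 x^2 dx = [x^3/3] from 0 to 1
     = 1^3/3 = 0.333333
Step 2: integral_0^6 y^6 dy = [y^7/7] from 0 to 6
     = 6^7/7 = 39990.857143
Step 3: Double integral = 0.333333 * 39990.857143 = 13330.285714


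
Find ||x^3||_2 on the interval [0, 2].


Step 1: ||f||_2 = (integral_0^2 |x^3|^2 dx)^(1/2)
     = (integral_0^2 x^6 dx)^(1/2)
Step 2: integral_0^2 x^6 dx = [x^7/(7)] from 0 to 2 = 2^7/7
     = 128/7 = 18.285714
Step 3: ||f||_2 = (18.285714)^(1/2) = 4.27618


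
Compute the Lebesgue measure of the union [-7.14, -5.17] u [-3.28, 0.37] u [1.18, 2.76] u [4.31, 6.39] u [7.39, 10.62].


For pairwise disjoint intervals, m(union) = sum of lengths.
= (-5.17 - -7.14) + (0.37 - -3.28) + (2.76 - 1.18) + (6.39 - 4.31) + (10.62 - 7.39)
= 1.97 + 3.65 + 1.58 + 2.08 + 3.23
= 12.51


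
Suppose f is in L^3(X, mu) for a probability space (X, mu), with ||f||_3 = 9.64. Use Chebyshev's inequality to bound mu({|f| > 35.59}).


Chebyshev/Markov inequality: mu(|f| > eps) <= (||f||_p / eps)^p
Step 1: ||f||_3 / eps = 9.64 / 35.59 = 0.270863
Step 2: Raise to power p = 3:
  (0.270863)^3 = 0.019872
Step 3: Therefore mu(|f| > 35.59) <= 0.019872


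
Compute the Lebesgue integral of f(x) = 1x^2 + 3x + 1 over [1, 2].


The Lebesgue integral of a Riemann-integrable function agrees with the Riemann integral.
Antiderivative F(x) = (1/3)x^3 + (3/2)x^2 + 1x
F(2) = (1/3)*2^3 + (3/2)*2^2 + 1*2
     = (1/3)*8 + (3/2)*4 + 1*2
     = 2.666667 + 6 + 2
     = 10.666667
F(1) = 2.833333
Integral = F(2) - F(1) = 10.666667 - 2.833333 = 7.833333


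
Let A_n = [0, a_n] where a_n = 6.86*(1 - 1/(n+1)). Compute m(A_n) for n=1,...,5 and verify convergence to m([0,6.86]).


By continuity of measure from below: if A_n increases to A, then m(A_n) -> m(A).
Here A = [0, 6.86], so m(A) = 6.86
Step 1: a_1 = 6.86*(1 - 1/2) = 3.43, m(A_1) = 3.43
Step 2: a_2 = 6.86*(1 - 1/3) = 4.5733, m(A_2) = 4.5733
Step 3: a_3 = 6.86*(1 - 1/4) = 5.145, m(A_3) = 5.145
Step 4: a_4 = 6.86*(1 - 1/5) = 5.488, m(A_4) = 5.488
Step 5: a_5 = 6.86*(1 - 1/6) = 5.7167, m(A_5) = 5.7167
Limit: m(A_n) -> m([0,6.86]) = 6.86


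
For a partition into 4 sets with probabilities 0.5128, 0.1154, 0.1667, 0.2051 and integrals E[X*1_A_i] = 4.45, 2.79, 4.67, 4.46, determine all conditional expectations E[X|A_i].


For each cell A_i: E[X|A_i] = E[X*1_A_i] / P(A_i)
Step 1: E[X|A_1] = 4.45 / 0.5128 = 8.677847
Step 2: E[X|A_2] = 2.79 / 0.1154 = 24.176776
Step 3: E[X|A_3] = 4.67 / 0.1667 = 28.014397
Step 4: E[X|A_4] = 4.46 / 0.2051 = 21.74549
Verification: E[X] = sum E[X*1_A_i] = 4.45 + 2.79 + 4.67 + 4.46 = 16.37


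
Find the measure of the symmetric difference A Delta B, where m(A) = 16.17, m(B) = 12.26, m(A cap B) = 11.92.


m(A Delta B) = m(A) + m(B) - 2*m(A n B)
= 16.17 + 12.26 - 2*11.92
= 16.17 + 12.26 - 23.84
= 4.59


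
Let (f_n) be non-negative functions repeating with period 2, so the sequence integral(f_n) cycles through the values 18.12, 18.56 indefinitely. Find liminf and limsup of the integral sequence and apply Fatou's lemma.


The sequence (integral(f_n)) is periodic with period 2, repeating the values 18.12, 18.56 indefinitely.
Step 1: For a periodic sequence, every tail (a_m, a_(m+1), ...) contains all 2 period values infinitely often.
Step 2: Hence inf of every tail = min of the period values = min(18.12, 18.56) = 18.12.
        liminf_n integral(f_n) = sup over m of (inf of tail from m) = 18.12.
Step 3: Similarly sup of every tail = max of the period values = 18.56.
        limsup_n integral(f_n) = 18.56.
Step 4: Fatou's lemma: integral(liminf_n f_n) <= liminf_n integral(f_n) = 18.12.
        So the integral of the pointwise liminf is at most 18.12.


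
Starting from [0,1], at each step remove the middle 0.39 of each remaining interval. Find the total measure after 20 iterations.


Step 1: At each step, fraction remaining = 1 - 0.39 = 0.61
Step 2: After 20 steps, measure = (0.61)^20
Result = 5.088581e-05


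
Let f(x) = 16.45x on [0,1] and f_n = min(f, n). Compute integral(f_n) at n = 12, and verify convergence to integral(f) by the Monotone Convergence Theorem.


f(x) = 16.45x on [0,1]; f_n(x) = min(16.45x, n). At n = 12:
Step 1: f(x) reaches 12 at x = 12/16.45 = 0.729483
Step 2: integral(f_12) = integral(16.45x, 0, 0.729483) + integral(12, 0.729483, 1)
       = 16.45*0.729483^2/2 + 12*(1 - 0.729483)
       = 4.3769 + 3.246201
       = 7.6231
Step 3: As n -> infinity, f_n increases to f, so by MCT integral(f_n) -> integral(f) = 16.45/2 = 8.225.
Convergence: integral(f_12) = 7.6231 -> 8.225 as n -> infinity


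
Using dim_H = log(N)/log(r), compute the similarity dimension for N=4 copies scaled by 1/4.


For a self-similar set with N copies scaled by 1/r:
dim_H = log(N)/log(r) = log(4)/log(4)
= 1.386294/1.386294
= 1


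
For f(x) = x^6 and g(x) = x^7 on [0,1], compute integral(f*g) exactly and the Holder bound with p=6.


Step 1: Exact integral of f*g = integral(x^13, 0, 1) = 1/14
     = 0.071429
Step 2: Holder bound with p=6, q=1.2:
  ||f||_p = (integral x^36 dx)^(1/6) = (1/37)^(1/6) = 0.547814
  ||g||_q = (integral x^8.4 dx)^(1/1.2) = (1/9.4)^(1/1.2) = 0.154547
Step 3: Holder bound = ||f||_p * ||g||_q = 0.547814 * 0.154547 = 0.084663
Verification: 0.071429 <= 0.084663 (Holder holds)


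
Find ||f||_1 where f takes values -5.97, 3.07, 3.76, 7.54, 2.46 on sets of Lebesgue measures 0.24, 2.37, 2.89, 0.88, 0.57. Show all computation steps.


Step 1: Compute |f_i|^1 for each value:
  |-5.97|^1 = 5.97
  |3.07|^1 = 3.07
  |3.76|^1 = 3.76
  |7.54|^1 = 7.54
  |2.46|^1 = 2.46
Step 2: Multiply by measures and sum:
  5.97 * 0.24 = 1.4328
  3.07 * 2.37 = 7.2759
  3.76 * 2.89 = 10.8664
  7.54 * 0.88 = 6.6352
  2.46 * 0.57 = 1.4022
Sum = 1.4328 + 7.2759 + 10.8664 + 6.6352 + 1.4022 = 27.6125
Step 3: Take the p-th root:
||f||_1 = (27.6125)^(1/1) = 27.6125


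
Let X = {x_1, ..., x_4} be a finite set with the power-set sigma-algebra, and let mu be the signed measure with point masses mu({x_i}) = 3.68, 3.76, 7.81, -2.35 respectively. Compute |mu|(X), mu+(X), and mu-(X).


Step 1: Every measurable set is a union of atoms (the cells / points), so a Hahn decomposition is
  obtained by grouping atoms by sign: P = union of atoms with mu > 0, N = union of the remaining atoms.
  Atoms in P (indices): 1, 2, 3;  atoms in N (indices): 4
  Positive values: 3.68, 3.76, 7.81
  Negative values: -2.35
Step 2: mu+(X) = mu(P) = sum of positive atom values = 15.25
Step 3: mu-(X) = -mu(N) = sum of |negative atom values| = 2.35
Step 4: |mu|(X) = mu+(X) + mu-(X) = 15.25 + 2.35 = 17.6
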